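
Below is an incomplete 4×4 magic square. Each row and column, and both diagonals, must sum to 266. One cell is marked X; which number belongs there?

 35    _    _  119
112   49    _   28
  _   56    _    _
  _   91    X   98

Using row 2: 112 + 49 + 28 + ? → (2,3) = 266 − 189 = 77.
Column 2: 49 + 56 + 91 + ? = 266, so (1,2) = 70.
The remaining cell in column 4 is (3,4) = 266 − 245 = 21.
Main diagonal must total 266; the given cells sum to 182, so (3,3) = 84.
Anti-diagonal must total 266; the given cells sum to 252, so (4,1) = 14.
Row 1 must total 266; the given cells sum to 224, so (1,3) = 42.
Row 3 needs 266; the known cells sum to 161, so (3,1) = 105.
From row 4, 266 − (14 + 91 + 98) gives (4,3) = 63.

63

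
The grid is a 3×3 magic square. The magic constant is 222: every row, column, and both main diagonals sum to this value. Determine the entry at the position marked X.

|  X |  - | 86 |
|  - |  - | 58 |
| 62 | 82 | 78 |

Anti-diagonal must total 222; the given cells sum to 148, so (2,2) = 74.
Using row 2: 74 + 58 + ? → (2,1) = 222 − 132 = 90.
The remaining cell in column 1 is (1,1) = 222 − 152 = 70.

70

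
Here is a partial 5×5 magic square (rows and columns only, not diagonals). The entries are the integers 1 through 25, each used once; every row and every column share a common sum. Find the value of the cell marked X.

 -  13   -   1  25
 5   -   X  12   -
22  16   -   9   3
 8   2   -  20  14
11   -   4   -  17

18

The entries are 1 through 25, which sum to 325, so each line sums to 325/5 = 65.
The remaining cell in row 3 is (3,3) = 65 − 50 = 15.
Row 4 needs 65; the known cells sum to 44, so (4,3) = 21.
From column 1, 65 − (5 + 22 + 8 + 11) gives (1,1) = 19.
Column 4: 1 + 12 + 9 + 20 + ? = 65, so (5,4) = 23.
Column 5: 25 + 3 + 14 + 17 + ? = 65, so (2,5) = 6.
The remaining cell in row 1 is (1,3) = 65 − 58 = 7.
Row 5: 11 + 4 + 23 + 17 + ? = 65, so (5,2) = 10.
Column 2 needs 65; the known cells sum to 41, so (2,2) = 24.
Column 3: 7 + 15 + 21 + 4 + ? = 65, so (2,3) = 18.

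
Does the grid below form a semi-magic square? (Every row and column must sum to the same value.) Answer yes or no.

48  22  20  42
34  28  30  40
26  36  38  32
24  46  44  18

Yes

Row 1: 48 + 22 + 20 + 42 = 132.
Row 2: 34 + 28 + 30 + 40 = 132.
Row 3: 26 + 36 + 38 + 32 = 132.
Row 4: 24 + 46 + 44 + 18 = 132.
Column 1: 48 + 34 + 26 + 24 = 132.
Column 2: 22 + 28 + 36 + 46 = 132.
Column 3: 20 + 30 + 38 + 44 = 132.
Column 4: 42 + 40 + 32 + 18 = 132.
All lines sum to 132.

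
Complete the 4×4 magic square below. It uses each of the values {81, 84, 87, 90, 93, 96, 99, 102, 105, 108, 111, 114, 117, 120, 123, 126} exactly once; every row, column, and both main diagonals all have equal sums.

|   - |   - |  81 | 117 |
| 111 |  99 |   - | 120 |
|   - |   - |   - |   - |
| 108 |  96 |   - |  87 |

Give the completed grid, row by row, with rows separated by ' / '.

The 16 entries sum to 1656, so each line sums to 1656/4 = 414.
The remaining cell in row 2 is (2,3) = 414 − 330 = 84.
Using row 4: 108 + 96 + 87 + ? → (4,3) = 414 − 291 = 123.
The remaining cell in column 3 is (3,3) = 414 − 288 = 126.
Column 4 must total 414; the given cells sum to 324, so (3,4) = 90.
From main diagonal, 414 − (99 + 126 + 87) gives (1,1) = 102.
Anti-diagonal: 117 + 84 + 108 + ? = 414, so (3,2) = 105.
Using row 1: 102 + 81 + 117 + ? → (1,2) = 414 − 300 = 114.
The remaining cell in row 3 is (3,1) = 414 − 321 = 93.

102 114 81 117 / 111 99 84 120 / 93 105 126 90 / 108 96 123 87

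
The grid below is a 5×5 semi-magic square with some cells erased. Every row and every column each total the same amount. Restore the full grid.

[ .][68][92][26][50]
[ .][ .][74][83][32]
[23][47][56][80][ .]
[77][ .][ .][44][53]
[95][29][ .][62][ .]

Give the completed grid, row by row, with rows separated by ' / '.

Column 4 is already complete: 26 + 83 + 80 + 44 + 62 = 295, so that is the magic constant.
The remaining cell in row 1 is (1,1) = 295 − 236 = 59.
Row 3 needs 295; the known cells sum to 206, so (3,5) = 89.
Column 1 needs 295; the known cells sum to 254, so (2,1) = 41.
The remaining cell in column 5 is (5,5) = 295 − 224 = 71.
The remaining cell in row 2 is (2,2) = 295 − 230 = 65.
From row 5, 295 − (95 + 29 + 62 + 71) gives (5,3) = 38.
The remaining cell in column 2 is (4,2) = 295 − 209 = 86.
From column 3, 295 − (92 + 74 + 56 + 38) gives (4,3) = 35.

59 68 92 26 50 / 41 65 74 83 32 / 23 47 56 80 89 / 77 86 35 44 53 / 95 29 38 62 71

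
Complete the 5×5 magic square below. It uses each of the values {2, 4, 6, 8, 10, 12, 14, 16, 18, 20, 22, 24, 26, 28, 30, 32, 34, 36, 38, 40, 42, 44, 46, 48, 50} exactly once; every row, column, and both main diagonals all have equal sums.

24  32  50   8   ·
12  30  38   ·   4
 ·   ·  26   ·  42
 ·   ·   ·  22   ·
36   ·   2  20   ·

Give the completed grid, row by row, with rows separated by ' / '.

The 25 entries sum to 650, so each line sums to 650/5 = 130.
Row 1 must total 130; the given cells sum to 114, so (1,5) = 16.
Using row 2: 12 + 30 + 38 + 4 + ? → (2,4) = 130 − 84 = 46.
From column 3, 130 − (50 + 38 + 26 + 2) gives (4,3) = 14.
Column 4: 8 + 46 + 22 + 20 + ? = 130, so (3,4) = 34.
The remaining cell in main diagonal is (5,5) = 130 − 102 = 28.
Anti-diagonal: 16 + 46 + 26 + 36 + ? = 130, so (4,2) = 6.
Row 5 must total 130; the given cells sum to 86, so (5,2) = 44.
The remaining cell in column 2 is (3,2) = 130 − 112 = 18.
The remaining cell in column 5 is (4,5) = 130 − 90 = 40.
The remaining cell in row 3 is (3,1) = 130 − 120 = 10.
Row 4: 6 + 14 + 22 + 40 + ? = 130, so (4,1) = 48.

24 32 50 8 16 / 12 30 38 46 4 / 10 18 26 34 42 / 48 6 14 22 40 / 36 44 2 20 28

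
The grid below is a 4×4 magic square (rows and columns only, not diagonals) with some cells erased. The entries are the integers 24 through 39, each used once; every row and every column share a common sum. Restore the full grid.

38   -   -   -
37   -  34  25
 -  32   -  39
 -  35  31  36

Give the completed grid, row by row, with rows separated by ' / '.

38 29 33 26 / 37 30 34 25 / 27 32 28 39 / 24 35 31 36

The entries are 24 through 39, which sum to 504, so each line sums to 504/4 = 126.
Row 2 must total 126; the given cells sum to 96, so (2,2) = 30.
The remaining cell in row 4 is (4,1) = 126 − 102 = 24.
Column 1 needs 126; the known cells sum to 99, so (3,1) = 27.
Using column 2: 30 + 32 + 35 + ? → (1,2) = 126 − 97 = 29.
Column 4 needs 126; the known cells sum to 100, so (1,4) = 26.
Row 1 needs 126; the known cells sum to 93, so (1,3) = 33.
Row 3 must total 126; the given cells sum to 98, so (3,3) = 28.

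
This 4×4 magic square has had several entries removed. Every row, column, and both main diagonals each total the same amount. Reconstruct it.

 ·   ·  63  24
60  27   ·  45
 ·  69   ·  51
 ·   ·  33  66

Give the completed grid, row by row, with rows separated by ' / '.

Column 4 is already complete: 24 + 45 + 51 + 66 = 186, so that is the magic constant.
The remaining cell in row 2 is (2,3) = 186 − 132 = 54.
The remaining cell in column 3 is (3,3) = 186 − 150 = 36.
The remaining cell in main diagonal is (1,1) = 186 − 129 = 57.
Anti-diagonal: 24 + 54 + 69 + ? = 186, so (4,1) = 39.
Row 1 must total 186; the given cells sum to 144, so (1,2) = 42.
Using row 3: 69 + 36 + 51 + ? → (3,1) = 186 − 156 = 30.
Row 4 needs 186; the known cells sum to 138, so (4,2) = 48.

57 42 63 24 / 60 27 54 45 / 30 69 36 51 / 39 48 33 66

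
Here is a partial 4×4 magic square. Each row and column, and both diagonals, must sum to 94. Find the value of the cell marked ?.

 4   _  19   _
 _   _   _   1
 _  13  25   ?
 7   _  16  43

Row 4 must total 94; the given cells sum to 66, so (4,2) = 28.
From column 3, 94 − (19 + 25 + 16) gives (2,3) = 34.
Using main diagonal: 4 + 25 + 43 + ? → (2,2) = 94 − 72 = 22.
Anti-diagonal: 34 + 13 + 7 + ? = 94, so (1,4) = 40.
Row 1: 4 + 19 + 40 + ? = 94, so (1,2) = 31.
The remaining cell in row 2 is (2,1) = 94 − 57 = 37.
The remaining cell in column 1 is (3,1) = 94 − 48 = 46.
Column 4 needs 94; the known cells sum to 84, so (3,4) = 10.

10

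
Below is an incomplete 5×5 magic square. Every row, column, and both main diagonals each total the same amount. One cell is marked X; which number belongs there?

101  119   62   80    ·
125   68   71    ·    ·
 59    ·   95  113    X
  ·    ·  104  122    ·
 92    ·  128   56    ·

Column 3 is complete and sums to 460; that is the magic constant.
Row 1 needs 460; the known cells sum to 362, so (1,5) = 98.
From column 1, 460 − (101 + 125 + 59 + 92) gives (4,1) = 83.
Column 4: 80 + 113 + 122 + 56 + ? = 460, so (2,4) = 89.
Main diagonal: 101 + 68 + 95 + 122 + ? = 460, so (5,5) = 74.
Anti-diagonal must total 460; the given cells sum to 374, so (4,2) = 86.
Using row 2: 125 + 68 + 71 + 89 + ? → (2,5) = 460 − 353 = 107.
Row 4 needs 460; the known cells sum to 395, so (4,5) = 65.
From row 5, 460 − (92 + 128 + 56 + 74) gives (5,2) = 110.
The remaining cell in column 2 is (3,2) = 460 − 383 = 77.
The remaining cell in column 5 is (3,5) = 460 − 344 = 116.

116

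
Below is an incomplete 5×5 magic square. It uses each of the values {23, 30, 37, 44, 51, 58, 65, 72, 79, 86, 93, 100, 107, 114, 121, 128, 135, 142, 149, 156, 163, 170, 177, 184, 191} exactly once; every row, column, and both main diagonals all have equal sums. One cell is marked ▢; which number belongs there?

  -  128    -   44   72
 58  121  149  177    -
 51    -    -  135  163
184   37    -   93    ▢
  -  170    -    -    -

The 25 entries sum to 2675, so each line sums to 2675/5 = 535.
Using row 2: 58 + 121 + 149 + 177 + ? → (2,5) = 535 − 505 = 30.
The remaining cell in column 2 is (3,2) = 535 − 456 = 79.
From column 4, 535 − (44 + 177 + 135 + 93) gives (5,4) = 86.
Row 3 needs 535; the known cells sum to 428, so (3,3) = 107.
Anti-diagonal needs 535; the known cells sum to 393, so (5,1) = 142.
From column 1, 535 − (58 + 51 + 184 + 142) gives (1,1) = 100.
From main diagonal, 535 − (100 + 121 + 107 + 93) gives (5,5) = 114.
Row 1 needs 535; the known cells sum to 344, so (1,3) = 191.
Row 5: 142 + 170 + 86 + 114 + ? = 535, so (5,3) = 23.
From column 3, 535 − (191 + 149 + 107 + 23) gives (4,3) = 65.
Using column 5: 72 + 30 + 163 + 114 + ? → (4,5) = 535 − 379 = 156.

156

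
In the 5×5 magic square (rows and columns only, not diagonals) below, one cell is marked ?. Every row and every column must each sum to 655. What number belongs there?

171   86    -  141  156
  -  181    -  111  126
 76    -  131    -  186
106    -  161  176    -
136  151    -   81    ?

The remaining cell in row 1 is (1,3) = 655 − 554 = 101.
From column 1, 655 − (171 + 76 + 106 + 136) gives (2,1) = 166.
From column 4, 655 − (141 + 111 + 176 + 81) gives (3,4) = 146.
The remaining cell in row 2 is (2,3) = 655 − 584 = 71.
Using row 3: 76 + 131 + 146 + 186 + ? → (3,2) = 655 − 539 = 116.
Column 2: 86 + 181 + 116 + 151 + ? = 655, so (4,2) = 121.
From column 3, 655 − (101 + 71 + 131 + 161) gives (5,3) = 191.
Row 4: 106 + 121 + 161 + 176 + ? = 655, so (4,5) = 91.
Row 5 needs 655; the known cells sum to 559, so (5,5) = 96.

96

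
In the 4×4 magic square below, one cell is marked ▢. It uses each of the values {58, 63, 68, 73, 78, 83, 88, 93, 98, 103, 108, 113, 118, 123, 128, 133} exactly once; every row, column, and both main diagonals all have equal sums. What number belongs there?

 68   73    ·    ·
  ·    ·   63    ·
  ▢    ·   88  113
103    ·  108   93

83

The 16 entries sum to 1528, so each line sums to 1528/4 = 382.
Row 4: 103 + 108 + 93 + ? = 382, so (4,2) = 78.
Using column 3: 63 + 88 + 108 + ? → (1,3) = 382 − 259 = 123.
Main diagonal: 68 + 88 + 93 + ? = 382, so (2,2) = 133.
Using row 1: 68 + 73 + 123 + ? → (1,4) = 382 − 264 = 118.
Using column 2: 73 + 133 + 78 + ? → (3,2) = 382 − 284 = 98.
Column 4: 118 + 113 + 93 + ? = 382, so (2,4) = 58.
The remaining cell in row 2 is (2,1) = 382 − 254 = 128.
The remaining cell in row 3 is (3,1) = 382 − 299 = 83.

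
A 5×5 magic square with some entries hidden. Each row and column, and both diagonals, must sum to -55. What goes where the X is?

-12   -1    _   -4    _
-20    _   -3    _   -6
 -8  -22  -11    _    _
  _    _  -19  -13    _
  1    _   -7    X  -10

Using column 1: -12 + (-20) + (-8) + 1 + ? → (4,1) = -55 − (-39) = -16.
Column 3 must total -55; the given cells sum to -40, so (1,3) = -15.
Using main diagonal: -12 + (-11) + (-13) + (-10) + ? → (2,2) = -55 − (-46) = -9.
Row 1: -12 + (-1) + (-15) + (-4) + ? = -55, so (1,5) = -23.
Row 2 needs -55; the known cells sum to -38, so (2,4) = -17.
Anti-diagonal: -23 + (-17) + (-11) + 1 + ? = -55, so (4,2) = -5.
Row 4 needs -55; the known cells sum to -53, so (4,5) = -2.
The remaining cell in column 2 is (5,2) = -55 − (-37) = -18.
Using column 5: -23 + (-6) + (-2) + (-10) + ? → (3,5) = -55 − (-41) = -14.
From row 3, -55 − (-8 + (-22) + (-11) + (-14)) gives (3,4) = 0.
From row 5, -55 − (1 + (-18) + (-7) + (-10)) gives (5,4) = -21.

-21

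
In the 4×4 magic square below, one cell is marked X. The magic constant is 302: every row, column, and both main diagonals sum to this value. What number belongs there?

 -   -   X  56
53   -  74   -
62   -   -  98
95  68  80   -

Row 4 must total 302; the given cells sum to 243, so (4,4) = 59.
Column 1 must total 302; the given cells sum to 210, so (1,1) = 92.
Column 4: 56 + 98 + 59 + ? = 302, so (2,4) = 89.
Anti-diagonal must total 302; the given cells sum to 225, so (3,2) = 77.
From row 2, 302 − (53 + 74 + 89) gives (2,2) = 86.
Row 3 needs 302; the known cells sum to 237, so (3,3) = 65.
Using column 2: 86 + 77 + 68 + ? → (1,2) = 302 − 231 = 71.
Column 3 needs 302; the known cells sum to 219, so (1,3) = 83.

83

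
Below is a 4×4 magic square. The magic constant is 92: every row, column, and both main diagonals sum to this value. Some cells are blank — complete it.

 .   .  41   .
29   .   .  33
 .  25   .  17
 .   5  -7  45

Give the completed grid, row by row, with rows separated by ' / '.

1 53 41 -3 / 29 9 21 33 / 13 25 37 17 / 49 5 -7 45

From row 4, 92 − (5 + (-7) + 45) gives (4,1) = 49.
From column 4, 92 − (33 + 17 + 45) gives (1,4) = -3.
Anti-diagonal: -3 + 25 + 49 + ? = 92, so (2,3) = 21.
Using row 2: 29 + 21 + 33 + ? → (2,2) = 92 − 83 = 9.
From column 2, 92 − (9 + 25 + 5) gives (1,2) = 53.
Column 3 needs 92; the known cells sum to 55, so (3,3) = 37.
Using main diagonal: 9 + 37 + 45 + ? → (1,1) = 92 − 91 = 1.
Row 3 must total 92; the given cells sum to 79, so (3,1) = 13.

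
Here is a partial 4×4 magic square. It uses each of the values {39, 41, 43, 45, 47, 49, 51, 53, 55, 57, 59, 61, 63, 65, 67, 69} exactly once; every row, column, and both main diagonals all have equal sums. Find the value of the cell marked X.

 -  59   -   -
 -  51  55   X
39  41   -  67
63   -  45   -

The 16 entries sum to 864, so each line sums to 864/4 = 216.
Row 3 needs 216; the known cells sum to 147, so (3,3) = 69.
The remaining cell in column 2 is (4,2) = 216 − 151 = 65.
Column 3: 55 + 69 + 45 + ? = 216, so (1,3) = 47.
From anti-diagonal, 216 − (55 + 41 + 63) gives (1,4) = 57.
Row 1 needs 216; the known cells sum to 163, so (1,1) = 53.
The remaining cell in row 4 is (4,4) = 216 − 173 = 43.
Column 1 must total 216; the given cells sum to 155, so (2,1) = 61.
Column 4 must total 216; the given cells sum to 167, so (2,4) = 49.

49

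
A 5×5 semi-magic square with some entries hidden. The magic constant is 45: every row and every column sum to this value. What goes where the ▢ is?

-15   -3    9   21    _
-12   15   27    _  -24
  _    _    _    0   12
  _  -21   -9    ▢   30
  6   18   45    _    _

Row 1: -15 + (-3) + 9 + 21 + ? = 45, so (1,5) = 33.
Row 2 must total 45; the given cells sum to 6, so (2,4) = 39.
Column 2 must total 45; the given cells sum to 9, so (3,2) = 36.
Column 3 must total 45; the given cells sum to 72, so (3,3) = -27.
The remaining cell in column 5 is (5,5) = 45 − 51 = -6.
Using row 3: 36 + (-27) + 0 + 12 + ? → (3,1) = 45 − 21 = 24.
The remaining cell in row 5 is (5,4) = 45 − 63 = -18.
Column 1: -15 + (-12) + 24 + 6 + ? = 45, so (4,1) = 42.
From column 4, 45 − (21 + 39 + 0 + (-18)) gives (4,4) = 3.

3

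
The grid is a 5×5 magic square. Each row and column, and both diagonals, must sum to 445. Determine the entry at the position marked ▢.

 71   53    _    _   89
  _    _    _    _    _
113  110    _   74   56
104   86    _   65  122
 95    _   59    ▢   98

Row 3 needs 445; the known cells sum to 353, so (3,3) = 92.
The remaining cell in row 4 is (4,3) = 445 − 377 = 68.
From column 1, 445 − (71 + 113 + 104 + 95) gives (2,1) = 62.
Column 5: 89 + 56 + 122 + 98 + ? = 445, so (2,5) = 80.
Main diagonal must total 445; the given cells sum to 326, so (2,2) = 119.
Anti-diagonal needs 445; the known cells sum to 362, so (2,4) = 83.
Using row 2: 62 + 119 + 83 + 80 + ? → (2,3) = 445 − 344 = 101.
Column 2 must total 445; the given cells sum to 368, so (5,2) = 77.
The remaining cell in column 3 is (1,3) = 445 − 320 = 125.
The remaining cell in row 1 is (1,4) = 445 − 338 = 107.
Row 5: 95 + 77 + 59 + 98 + ? = 445, so (5,4) = 116.

116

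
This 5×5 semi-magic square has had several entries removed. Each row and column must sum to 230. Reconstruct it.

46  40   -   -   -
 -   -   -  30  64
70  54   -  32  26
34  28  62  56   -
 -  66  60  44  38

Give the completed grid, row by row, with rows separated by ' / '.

The remaining cell in row 3 is (3,3) = 230 − 182 = 48.
Row 4 must total 230; the given cells sum to 180, so (4,5) = 50.
From row 5, 230 − (66 + 60 + 44 + 38) gives (5,1) = 22.
From column 1, 230 − (46 + 70 + 34 + 22) gives (2,1) = 58.
From column 2, 230 − (40 + 54 + 28 + 66) gives (2,2) = 42.
The remaining cell in column 4 is (1,4) = 230 − 162 = 68.
From column 5, 230 − (64 + 26 + 50 + 38) gives (1,5) = 52.
Using row 1: 46 + 40 + 68 + 52 + ? → (1,3) = 230 − 206 = 24.
Row 2 needs 230; the known cells sum to 194, so (2,3) = 36.

46 40 24 68 52 / 58 42 36 30 64 / 70 54 48 32 26 / 34 28 62 56 50 / 22 66 60 44 38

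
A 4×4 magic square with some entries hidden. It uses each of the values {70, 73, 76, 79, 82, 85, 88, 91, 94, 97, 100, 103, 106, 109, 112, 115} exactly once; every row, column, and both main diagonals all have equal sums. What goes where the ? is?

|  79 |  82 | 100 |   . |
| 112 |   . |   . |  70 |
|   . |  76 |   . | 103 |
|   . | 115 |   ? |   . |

The 16 entries sum to 1480, so each line sums to 1480/4 = 370.
Row 1 needs 370; the known cells sum to 261, so (1,4) = 109.
From column 2, 370 − (82 + 76 + 115) gives (2,2) = 97.
The remaining cell in column 4 is (4,4) = 370 − 282 = 88.
From main diagonal, 370 − (79 + 97 + 88) gives (3,3) = 106.
The remaining cell in row 2 is (2,3) = 370 − 279 = 91.
The remaining cell in row 3 is (3,1) = 370 − 285 = 85.
From column 1, 370 − (79 + 112 + 85) gives (4,1) = 94.
The remaining cell in column 3 is (4,3) = 370 − 297 = 73.

73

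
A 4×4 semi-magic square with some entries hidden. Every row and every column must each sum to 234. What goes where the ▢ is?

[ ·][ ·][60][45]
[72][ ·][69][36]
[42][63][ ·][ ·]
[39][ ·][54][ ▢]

75

Row 2 needs 234; the known cells sum to 177, so (2,2) = 57.
Column 1 must total 234; the given cells sum to 153, so (1,1) = 81.
Column 3 must total 234; the given cells sum to 183, so (3,3) = 51.
The remaining cell in row 1 is (1,2) = 234 − 186 = 48.
Row 3 must total 234; the given cells sum to 156, so (3,4) = 78.
The remaining cell in column 2 is (4,2) = 234 − 168 = 66.
Column 4 needs 234; the known cells sum to 159, so (4,4) = 75.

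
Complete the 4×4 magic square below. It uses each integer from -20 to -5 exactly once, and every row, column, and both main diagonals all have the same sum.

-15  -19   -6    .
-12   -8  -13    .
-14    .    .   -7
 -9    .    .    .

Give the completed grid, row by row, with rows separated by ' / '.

-15 -19 -6 -10 / -12 -8 -13 -17 / -14 -18 -11 -7 / -9 -5 -20 -16

The entries are -20 through -5, which sum to -200, so each line sums to -200/4 = -50.
The remaining cell in row 1 is (1,4) = -50 − (-40) = -10.
Using row 2: -12 + (-8) + (-13) + ? → (2,4) = -50 − (-33) = -17.
Column 4 needs -50; the known cells sum to -34, so (4,4) = -16.
The remaining cell in main diagonal is (3,3) = -50 − (-39) = -11.
The remaining cell in anti-diagonal is (3,2) = -50 − (-32) = -18.
Column 2 needs -50; the known cells sum to -45, so (4,2) = -5.
Using column 3: -6 + (-13) + (-11) + ? → (4,3) = -50 − (-30) = -20.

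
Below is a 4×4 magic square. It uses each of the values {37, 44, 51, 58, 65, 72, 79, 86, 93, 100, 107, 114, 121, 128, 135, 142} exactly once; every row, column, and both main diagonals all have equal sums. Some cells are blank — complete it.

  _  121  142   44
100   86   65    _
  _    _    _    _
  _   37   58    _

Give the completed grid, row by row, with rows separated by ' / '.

51 121 142 44 / 100 86 65 107 / 72 114 93 79 / 135 37 58 128

The 16 entries sum to 1432, so each line sums to 1432/4 = 358.
From row 1, 358 − (121 + 142 + 44) gives (1,1) = 51.
Row 2 needs 358; the known cells sum to 251, so (2,4) = 107.
Using column 2: 121 + 86 + 37 + ? → (3,2) = 358 − 244 = 114.
Using column 3: 142 + 65 + 58 + ? → (3,3) = 358 − 265 = 93.
Using main diagonal: 51 + 86 + 93 + ? → (4,4) = 358 − 230 = 128.
Anti-diagonal needs 358; the known cells sum to 223, so (4,1) = 135.
Column 1 needs 358; the known cells sum to 286, so (3,1) = 72.
From column 4, 358 − (44 + 107 + 128) gives (3,4) = 79.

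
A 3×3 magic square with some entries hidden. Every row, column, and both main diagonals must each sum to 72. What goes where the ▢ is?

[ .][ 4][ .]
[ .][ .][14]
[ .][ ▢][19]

44

Column 3 needs 72; the known cells sum to 33, so (1,3) = 39.
Row 1 needs 72; the known cells sum to 43, so (1,1) = 29.
Main diagonal needs 72; the known cells sum to 48, so (2,2) = 24.
From anti-diagonal, 72 − (39 + 24) gives (3,1) = 9.
Row 2 must total 72; the given cells sum to 38, so (2,1) = 34.
The remaining cell in row 3 is (3,2) = 72 − 28 = 44.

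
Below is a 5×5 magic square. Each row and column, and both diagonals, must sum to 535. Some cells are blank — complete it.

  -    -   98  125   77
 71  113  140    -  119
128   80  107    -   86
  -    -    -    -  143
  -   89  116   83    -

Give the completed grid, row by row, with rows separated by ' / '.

104 131 98 125 77 / 71 113 140 92 119 / 128 80 107 134 86 / 95 122 74 101 143 / 137 89 116 83 110

Row 2: 71 + 113 + 140 + 119 + ? = 535, so (2,4) = 92.
From row 3, 535 − (128 + 80 + 107 + 86) gives (3,4) = 134.
Using column 3: 98 + 140 + 107 + 116 + ? → (4,3) = 535 − 461 = 74.
Using column 4: 125 + 92 + 134 + 83 + ? → (4,4) = 535 − 434 = 101.
Column 5 needs 535; the known cells sum to 425, so (5,5) = 110.
From main diagonal, 535 − (113 + 107 + 101 + 110) gives (1,1) = 104.
Using row 1: 104 + 98 + 125 + 77 + ? → (1,2) = 535 − 404 = 131.
Row 5 must total 535; the given cells sum to 398, so (5,1) = 137.
Column 1 must total 535; the given cells sum to 440, so (4,1) = 95.
Using column 2: 131 + 113 + 80 + 89 + ? → (4,2) = 535 − 413 = 122.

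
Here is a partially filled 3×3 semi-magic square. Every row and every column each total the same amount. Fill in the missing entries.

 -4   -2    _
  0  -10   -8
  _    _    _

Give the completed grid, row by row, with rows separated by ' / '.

-4 -2 -12 / 0 -10 -8 / -14 -6 2

Row 2 is already complete: 0 + -10 + -8 = -18, so that is the magic constant.
Row 1: -4 + (-2) + ? = -18, so (1,3) = -12.
Column 1 needs -18; the known cells sum to -4, so (3,1) = -14.
Column 2 needs -18; the known cells sum to -12, so (3,2) = -6.
Column 3 needs -18; the known cells sum to -20, so (3,3) = 2.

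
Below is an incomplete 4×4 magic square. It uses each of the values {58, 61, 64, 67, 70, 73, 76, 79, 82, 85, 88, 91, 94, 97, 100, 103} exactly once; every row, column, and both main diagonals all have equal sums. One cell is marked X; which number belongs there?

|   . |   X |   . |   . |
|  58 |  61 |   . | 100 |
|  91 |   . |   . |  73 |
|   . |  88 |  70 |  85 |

97

The 16 entries sum to 1288, so each line sums to 1288/4 = 322.
Row 2 needs 322; the known cells sum to 219, so (2,3) = 103.
The remaining cell in row 4 is (4,1) = 322 − 243 = 79.
Column 1 must total 322; the given cells sum to 228, so (1,1) = 94.
Column 4: 100 + 73 + 85 + ? = 322, so (1,4) = 64.
Using main diagonal: 94 + 61 + 85 + ? → (3,3) = 322 − 240 = 82.
The remaining cell in anti-diagonal is (3,2) = 322 − 246 = 76.
Column 2 needs 322; the known cells sum to 225, so (1,2) = 97.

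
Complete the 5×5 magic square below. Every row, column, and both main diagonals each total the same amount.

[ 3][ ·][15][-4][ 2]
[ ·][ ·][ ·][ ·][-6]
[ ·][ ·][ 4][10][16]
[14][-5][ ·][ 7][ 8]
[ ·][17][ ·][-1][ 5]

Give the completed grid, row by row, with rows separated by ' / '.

3 9 15 -4 2 / 0 6 12 13 -6 / -3 -2 4 10 16 / 14 -5 1 7 8 / 11 17 -7 -1 5

Column 5 is already complete: 2 + -6 + 16 + 8 + 5 = 25, so that is the magic constant.
Row 1: 3 + 15 + (-4) + 2 + ? = 25, so (1,2) = 9.
Using row 4: 14 + (-5) + 7 + 8 + ? → (4,3) = 25 − 24 = 1.
Column 4: -4 + 10 + 7 + (-1) + ? = 25, so (2,4) = 13.
Main diagonal: 3 + 4 + 7 + 5 + ? = 25, so (2,2) = 6.
Anti-diagonal must total 25; the given cells sum to 14, so (5,1) = 11.
Row 5 needs 25; the known cells sum to 32, so (5,3) = -7.
Column 2: 9 + 6 + (-5) + 17 + ? = 25, so (3,2) = -2.
From column 3, 25 − (15 + 4 + 1 + (-7)) gives (2,3) = 12.
The remaining cell in row 2 is (2,1) = 25 − 25 = 0.
Row 3 needs 25; the known cells sum to 28, so (3,1) = -3.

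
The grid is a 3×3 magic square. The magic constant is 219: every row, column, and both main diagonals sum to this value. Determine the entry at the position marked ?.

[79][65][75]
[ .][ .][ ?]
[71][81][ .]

Row 3 must total 219; the given cells sum to 152, so (3,3) = 67.
The remaining cell in column 1 is (2,1) = 219 − 150 = 69.
The remaining cell in column 2 is (2,2) = 219 − 146 = 73.
Column 3 needs 219; the known cells sum to 142, so (2,3) = 77.

77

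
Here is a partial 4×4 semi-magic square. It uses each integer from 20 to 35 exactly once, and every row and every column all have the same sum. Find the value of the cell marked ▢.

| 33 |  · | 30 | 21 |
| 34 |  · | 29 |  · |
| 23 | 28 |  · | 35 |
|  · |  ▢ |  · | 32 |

31

The entries are 20 through 35, which sum to 440, so each line sums to 440/4 = 110.
Row 1: 33 + 30 + 21 + ? = 110, so (1,2) = 26.
Row 3 must total 110; the given cells sum to 86, so (3,3) = 24.
Column 1: 33 + 34 + 23 + ? = 110, so (4,1) = 20.
Column 3 needs 110; the known cells sum to 83, so (4,3) = 27.
Column 4: 21 + 35 + 32 + ? = 110, so (2,4) = 22.
From row 2, 110 − (34 + 29 + 22) gives (2,2) = 25.
The remaining cell in row 4 is (4,2) = 110 − 79 = 31.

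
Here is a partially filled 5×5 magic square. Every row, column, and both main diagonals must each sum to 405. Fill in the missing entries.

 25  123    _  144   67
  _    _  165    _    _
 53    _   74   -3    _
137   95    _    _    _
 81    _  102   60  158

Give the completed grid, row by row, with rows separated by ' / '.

25 123 46 144 67 / 109 32 165 88 11 / 53 151 74 -3 130 / 137 95 18 116 39 / 81 4 102 60 158

Using row 1: 25 + 123 + 144 + 67 + ? → (1,3) = 405 − 359 = 46.
Row 5 needs 405; the known cells sum to 401, so (5,2) = 4.
The remaining cell in column 1 is (2,1) = 405 − 296 = 109.
Using column 3: 46 + 165 + 74 + 102 + ? → (4,3) = 405 − 387 = 18.
From anti-diagonal, 405 − (67 + 74 + 95 + 81) gives (2,4) = 88.
From column 4, 405 − (144 + 88 + (-3) + 60) gives (4,4) = 116.
Main diagonal must total 405; the given cells sum to 373, so (2,2) = 32.
Row 2: 109 + 32 + 165 + 88 + ? = 405, so (2,5) = 11.
The remaining cell in row 4 is (4,5) = 405 − 366 = 39.
The remaining cell in column 2 is (3,2) = 405 − 254 = 151.
From column 5, 405 − (67 + 11 + 39 + 158) gives (3,5) = 130.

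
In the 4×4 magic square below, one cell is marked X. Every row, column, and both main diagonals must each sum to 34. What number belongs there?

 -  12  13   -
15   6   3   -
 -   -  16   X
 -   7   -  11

Row 2 needs 34; the known cells sum to 24, so (2,4) = 10.
From column 2, 34 − (12 + 6 + 7) gives (3,2) = 9.
From column 3, 34 − (13 + 3 + 16) gives (4,3) = 2.
Main diagonal: 6 + 16 + 11 + ? = 34, so (1,1) = 1.
Row 1: 1 + 12 + 13 + ? = 34, so (1,4) = 8.
Row 4 must total 34; the given cells sum to 20, so (4,1) = 14.
From column 1, 34 − (1 + 15 + 14) gives (3,1) = 4.
The remaining cell in column 4 is (3,4) = 34 − 29 = 5.

5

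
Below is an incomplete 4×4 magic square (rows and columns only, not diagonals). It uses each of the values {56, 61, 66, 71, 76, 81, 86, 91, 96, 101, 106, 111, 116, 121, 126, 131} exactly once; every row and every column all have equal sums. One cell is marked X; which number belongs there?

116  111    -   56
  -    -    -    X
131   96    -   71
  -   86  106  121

126

The 16 entries sum to 1496, so each line sums to 1496/4 = 374.
Row 1: 116 + 111 + 56 + ? = 374, so (1,3) = 91.
Row 3: 131 + 96 + 71 + ? = 374, so (3,3) = 76.
Row 4 needs 374; the known cells sum to 313, so (4,1) = 61.
Column 1 needs 374; the known cells sum to 308, so (2,1) = 66.
Column 2 needs 374; the known cells sum to 293, so (2,2) = 81.
Column 3: 91 + 76 + 106 + ? = 374, so (2,3) = 101.
Column 4: 56 + 71 + 121 + ? = 374, so (2,4) = 126.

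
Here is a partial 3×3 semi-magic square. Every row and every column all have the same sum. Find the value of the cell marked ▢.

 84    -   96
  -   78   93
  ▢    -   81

Column 3 is complete and sums to 270; that is the magic constant.
The remaining cell in row 1 is (1,2) = 270 − 180 = 90.
Row 2 needs 270; the known cells sum to 171, so (2,1) = 99.
Column 1 needs 270; the known cells sum to 183, so (3,1) = 87.

87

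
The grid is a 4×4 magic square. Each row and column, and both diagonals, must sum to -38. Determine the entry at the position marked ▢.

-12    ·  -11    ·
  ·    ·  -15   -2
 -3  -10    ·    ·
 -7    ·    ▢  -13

Column 1 must total -38; the given cells sum to -22, so (2,1) = -16.
Using anti-diagonal: -15 + (-10) + (-7) + ? → (1,4) = -38 − (-32) = -6.
Row 1 must total -38; the given cells sum to -29, so (1,2) = -9.
From row 2, -38 − (-16 + (-15) + (-2)) gives (2,2) = -5.
Using column 2: -9 + (-5) + (-10) + ? → (4,2) = -38 − (-24) = -14.
Column 4 needs -38; the known cells sum to -21, so (3,4) = -17.
The remaining cell in main diagonal is (3,3) = -38 − (-30) = -8.
Using row 4: -7 + (-14) + (-13) + ? → (4,3) = -38 − (-34) = -4.

-4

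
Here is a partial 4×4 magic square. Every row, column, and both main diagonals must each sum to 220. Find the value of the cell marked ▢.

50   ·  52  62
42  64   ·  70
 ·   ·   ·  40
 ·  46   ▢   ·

From row 1, 220 − (50 + 52 + 62) gives (1,2) = 56.
Using row 2: 42 + 64 + 70 + ? → (2,3) = 220 − 176 = 44.
The remaining cell in column 2 is (3,2) = 220 − 166 = 54.
Using column 4: 62 + 70 + 40 + ? → (4,4) = 220 − 172 = 48.
Using main diagonal: 50 + 64 + 48 + ? → (3,3) = 220 − 162 = 58.
Using anti-diagonal: 62 + 44 + 54 + ? → (4,1) = 220 − 160 = 60.
Row 3 must total 220; the given cells sum to 152, so (3,1) = 68.
From row 4, 220 − (60 + 46 + 48) gives (4,3) = 66.

66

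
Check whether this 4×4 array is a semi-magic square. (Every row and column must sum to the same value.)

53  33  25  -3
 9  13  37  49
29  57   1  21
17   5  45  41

Yes

Row 1: 53 + 33 + 25 + (-3) = 108.
Row 2: 9 + 13 + 37 + 49 = 108.
Row 3: 29 + 57 + 1 + 21 = 108.
Row 4: 17 + 5 + 45 + 41 = 108.
Column 1: 53 + 9 + 29 + 17 = 108.
Column 2: 33 + 13 + 57 + 5 = 108.
Column 3: 25 + 37 + 1 + 45 = 108.
Column 4: -3 + 49 + 21 + 41 = 108.
All lines sum to 108.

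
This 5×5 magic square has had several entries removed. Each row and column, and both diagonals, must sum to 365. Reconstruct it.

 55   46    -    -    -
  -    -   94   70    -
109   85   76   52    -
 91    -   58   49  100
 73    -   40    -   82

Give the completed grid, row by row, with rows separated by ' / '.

55 46 97 88 79 / 37 103 94 70 61 / 109 85 76 52 43 / 91 67 58 49 100 / 73 64 40 106 82

Row 3 needs 365; the known cells sum to 322, so (3,5) = 43.
Using row 4: 91 + 58 + 49 + 100 + ? → (4,2) = 365 − 298 = 67.
Using column 1: 55 + 109 + 91 + 73 + ? → (2,1) = 365 − 328 = 37.
Column 3 must total 365; the given cells sum to 268, so (1,3) = 97.
The remaining cell in main diagonal is (2,2) = 365 − 262 = 103.
The remaining cell in anti-diagonal is (1,5) = 365 − 286 = 79.
Row 1 must total 365; the given cells sum to 277, so (1,4) = 88.
Row 2 needs 365; the known cells sum to 304, so (2,5) = 61.
Column 2 must total 365; the given cells sum to 301, so (5,2) = 64.
Using column 4: 88 + 70 + 52 + 49 + ? → (5,4) = 365 − 259 = 106.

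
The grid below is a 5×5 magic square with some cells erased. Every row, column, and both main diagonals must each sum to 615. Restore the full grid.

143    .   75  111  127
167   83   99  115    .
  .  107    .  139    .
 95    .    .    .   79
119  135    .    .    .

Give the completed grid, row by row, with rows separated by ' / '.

The remaining cell in row 1 is (1,2) = 615 − 456 = 159.
From row 2, 615 − (167 + 83 + 99 + 115) gives (2,5) = 151.
Column 1: 143 + 167 + 95 + 119 + ? = 615, so (3,1) = 91.
The remaining cell in column 2 is (4,2) = 615 − 484 = 131.
Anti-diagonal must total 615; the given cells sum to 492, so (3,3) = 123.
Row 3 must total 615; the given cells sum to 460, so (3,5) = 155.
From column 5, 615 − (127 + 151 + 155 + 79) gives (5,5) = 103.
The remaining cell in main diagonal is (4,4) = 615 − 452 = 163.
The remaining cell in row 4 is (4,3) = 615 − 468 = 147.
From column 3, 615 − (75 + 99 + 123 + 147) gives (5,3) = 171.
From column 4, 615 − (111 + 115 + 139 + 163) gives (5,4) = 87.

143 159 75 111 127 / 167 83 99 115 151 / 91 107 123 139 155 / 95 131 147 163 79 / 119 135 171 87 103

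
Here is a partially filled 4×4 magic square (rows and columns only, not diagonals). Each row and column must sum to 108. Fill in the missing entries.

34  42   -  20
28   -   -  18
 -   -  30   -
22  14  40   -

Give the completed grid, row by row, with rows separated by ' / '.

Row 1: 34 + 42 + 20 + ? = 108, so (1,3) = 12.
Row 4: 22 + 14 + 40 + ? = 108, so (4,4) = 32.
The remaining cell in column 1 is (3,1) = 108 − 84 = 24.
Column 3 needs 108; the known cells sum to 82, so (2,3) = 26.
Column 4 must total 108; the given cells sum to 70, so (3,4) = 38.
The remaining cell in row 2 is (2,2) = 108 − 72 = 36.
The remaining cell in row 3 is (3,2) = 108 − 92 = 16.

34 42 12 20 / 28 36 26 18 / 24 16 30 38 / 22 14 40 32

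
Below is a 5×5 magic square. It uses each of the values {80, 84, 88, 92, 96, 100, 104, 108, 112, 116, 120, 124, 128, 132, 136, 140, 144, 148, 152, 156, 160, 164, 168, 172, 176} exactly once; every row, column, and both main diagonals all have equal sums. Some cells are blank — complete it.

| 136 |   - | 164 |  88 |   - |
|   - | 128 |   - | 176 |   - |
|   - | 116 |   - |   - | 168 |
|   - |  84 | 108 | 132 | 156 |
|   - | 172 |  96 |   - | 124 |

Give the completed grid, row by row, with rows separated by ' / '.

136 140 164 88 112 / 104 128 152 176 80 / 92 116 120 144 168 / 160 84 108 132 156 / 148 172 96 100 124

The 25 entries sum to 3200, so each line sums to 3200/5 = 640.
Using row 4: 84 + 108 + 132 + 156 + ? → (4,1) = 640 − 480 = 160.
Using column 2: 128 + 116 + 84 + 172 + ? → (1,2) = 640 − 500 = 140.
Main diagonal: 136 + 128 + 132 + 124 + ? = 640, so (3,3) = 120.
Row 1 needs 640; the known cells sum to 528, so (1,5) = 112.
Column 3 needs 640; the known cells sum to 488, so (2,3) = 152.
Column 5 must total 640; the given cells sum to 560, so (2,5) = 80.
Anti-diagonal: 112 + 176 + 120 + 84 + ? = 640, so (5,1) = 148.
Row 2 must total 640; the given cells sum to 536, so (2,1) = 104.
From row 5, 640 − (148 + 172 + 96 + 124) gives (5,4) = 100.
Column 1 needs 640; the known cells sum to 548, so (3,1) = 92.
Using column 4: 88 + 176 + 132 + 100 + ? → (3,4) = 640 − 496 = 144.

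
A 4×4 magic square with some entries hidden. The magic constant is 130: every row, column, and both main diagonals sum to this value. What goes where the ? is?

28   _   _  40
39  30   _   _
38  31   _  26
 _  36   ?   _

Using row 3: 38 + 31 + 26 + ? → (3,3) = 130 − 95 = 35.
Column 1: 28 + 39 + 38 + ? = 130, so (4,1) = 25.
Using column 2: 30 + 31 + 36 + ? → (1,2) = 130 − 97 = 33.
From main diagonal, 130 − (28 + 30 + 35) gives (4,4) = 37.
Anti-diagonal must total 130; the given cells sum to 96, so (2,3) = 34.
Row 1 needs 130; the known cells sum to 101, so (1,3) = 29.
Row 2 needs 130; the known cells sum to 103, so (2,4) = 27.
From row 4, 130 − (25 + 36 + 37) gives (4,3) = 32.

32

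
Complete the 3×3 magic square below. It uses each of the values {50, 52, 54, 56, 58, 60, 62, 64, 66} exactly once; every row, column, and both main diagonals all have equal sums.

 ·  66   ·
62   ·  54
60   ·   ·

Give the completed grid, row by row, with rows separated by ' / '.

The 9 entries sum to 522, so each line sums to 522/3 = 174.
Row 2 needs 174; the known cells sum to 116, so (2,2) = 58.
Column 1 must total 174; the given cells sum to 122, so (1,1) = 52.
Column 2 needs 174; the known cells sum to 124, so (3,2) = 50.
Main diagonal: 52 + 58 + ? = 174, so (3,3) = 64.
Anti-diagonal: 58 + 60 + ? = 174, so (1,3) = 56.

52 66 56 / 62 58 54 / 60 50 64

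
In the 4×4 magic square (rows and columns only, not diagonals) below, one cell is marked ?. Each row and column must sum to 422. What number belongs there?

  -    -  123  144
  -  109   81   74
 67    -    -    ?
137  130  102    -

151

Using row 2: 109 + 81 + 74 + ? → (2,1) = 422 − 264 = 158.
The remaining cell in row 4 is (4,4) = 422 − 369 = 53.
Column 1 needs 422; the known cells sum to 362, so (1,1) = 60.
From column 3, 422 − (123 + 81 + 102) gives (3,3) = 116.
Column 4: 144 + 74 + 53 + ? = 422, so (3,4) = 151.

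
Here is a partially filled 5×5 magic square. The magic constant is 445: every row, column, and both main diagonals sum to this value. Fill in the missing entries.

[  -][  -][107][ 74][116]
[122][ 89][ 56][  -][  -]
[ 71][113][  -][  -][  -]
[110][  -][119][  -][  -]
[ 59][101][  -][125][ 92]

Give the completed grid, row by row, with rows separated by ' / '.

Row 5: 59 + 101 + 125 + 92 + ? = 445, so (5,3) = 68.
Column 1: 122 + 71 + 110 + 59 + ? = 445, so (1,1) = 83.
Using column 3: 107 + 56 + 119 + 68 + ? → (3,3) = 445 − 350 = 95.
Main diagonal needs 445; the known cells sum to 359, so (4,4) = 86.
Row 1: 83 + 107 + 74 + 116 + ? = 445, so (1,2) = 65.
Column 2 must total 445; the given cells sum to 368, so (4,2) = 77.
From anti-diagonal, 445 − (116 + 95 + 77 + 59) gives (2,4) = 98.
Row 2 needs 445; the known cells sum to 365, so (2,5) = 80.
Row 4 must total 445; the given cells sum to 392, so (4,5) = 53.
From column 4, 445 − (74 + 98 + 86 + 125) gives (3,4) = 62.
Column 5: 116 + 80 + 53 + 92 + ? = 445, so (3,5) = 104.

83 65 107 74 116 / 122 89 56 98 80 / 71 113 95 62 104 / 110 77 119 86 53 / 59 101 68 125 92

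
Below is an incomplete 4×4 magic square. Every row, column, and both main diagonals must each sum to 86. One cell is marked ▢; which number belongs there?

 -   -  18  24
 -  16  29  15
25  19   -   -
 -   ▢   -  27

28

Row 2 must total 86; the given cells sum to 60, so (2,1) = 26.
Using column 4: 24 + 15 + 27 + ? → (3,4) = 86 − 66 = 20.
From anti-diagonal, 86 − (24 + 29 + 19) gives (4,1) = 14.
Row 3 needs 86; the known cells sum to 64, so (3,3) = 22.
Column 1: 26 + 25 + 14 + ? = 86, so (1,1) = 21.
Column 3 needs 86; the known cells sum to 69, so (4,3) = 17.
Using row 1: 21 + 18 + 24 + ? → (1,2) = 86 − 63 = 23.
The remaining cell in row 4 is (4,2) = 86 − 58 = 28.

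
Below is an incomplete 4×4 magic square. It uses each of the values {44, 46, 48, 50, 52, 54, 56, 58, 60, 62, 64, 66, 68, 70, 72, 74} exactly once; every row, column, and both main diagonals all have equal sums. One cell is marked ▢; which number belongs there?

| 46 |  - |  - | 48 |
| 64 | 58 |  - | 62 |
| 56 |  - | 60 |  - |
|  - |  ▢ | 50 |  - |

The 16 entries sum to 944, so each line sums to 944/4 = 236.
Row 2 must total 236; the given cells sum to 184, so (2,3) = 52.
From column 1, 236 − (46 + 64 + 56) gives (4,1) = 70.
From column 3, 236 − (52 + 60 + 50) gives (1,3) = 74.
Using main diagonal: 46 + 58 + 60 + ? → (4,4) = 236 − 164 = 72.
Anti-diagonal: 48 + 52 + 70 + ? = 236, so (3,2) = 66.
From row 1, 236 − (46 + 74 + 48) gives (1,2) = 68.
Row 3: 56 + 66 + 60 + ? = 236, so (3,4) = 54.
The remaining cell in row 4 is (4,2) = 236 − 192 = 44.

44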